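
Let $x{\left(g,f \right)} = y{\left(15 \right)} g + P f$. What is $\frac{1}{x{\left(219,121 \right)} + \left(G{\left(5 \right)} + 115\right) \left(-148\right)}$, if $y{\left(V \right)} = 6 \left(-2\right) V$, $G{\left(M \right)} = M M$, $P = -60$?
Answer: $- \frac{1}{67400} \approx -1.4837 \cdot 10^{-5}$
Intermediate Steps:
$G{\left(M \right)} = M^{2}$
$y{\left(V \right)} = - 12 V$
$x{\left(g,f \right)} = - 180 g - 60 f$ ($x{\left(g,f \right)} = \left(-12\right) 15 g - 60 f = - 180 g - 60 f$)
$\frac{1}{x{\left(219,121 \right)} + \left(G{\left(5 \right)} + 115\right) \left(-148\right)} = \frac{1}{\left(\left(-180\right) 219 - 7260\right) + \left(5^{2} + 115\right) \left(-148\right)} = \frac{1}{\left(-39420 - 7260\right) + \left(25 + 115\right) \left(-148\right)} = \frac{1}{-46680 + 140 \left(-148\right)} = \frac{1}{-46680 - 20720} = \frac{1}{-67400} = - \frac{1}{67400}$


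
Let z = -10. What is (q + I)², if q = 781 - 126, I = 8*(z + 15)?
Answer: 483025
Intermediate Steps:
I = 40 (I = 8*(-10 + 15) = 8*5 = 40)
q = 655
(q + I)² = (655 + 40)² = 695² = 483025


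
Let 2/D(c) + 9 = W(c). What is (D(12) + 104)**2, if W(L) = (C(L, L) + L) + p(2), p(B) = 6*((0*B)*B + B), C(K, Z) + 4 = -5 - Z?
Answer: 96721/9 ≈ 10747.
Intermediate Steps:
C(K, Z) = -9 - Z (C(K, Z) = -4 + (-5 - Z) = -9 - Z)
p(B) = 6*B (p(B) = 6*(0*B + B) = 6*(0 + B) = 6*B)
W(L) = 3 (W(L) = ((-9 - L) + L) + 6*2 = -9 + 12 = 3)
D(c) = -1/3 (D(c) = 2/(-9 + 3) = 2/(-6) = 2*(-1/6) = -1/3)
(D(12) + 104)**2 = (-1/3 + 104)**2 = (311/3)**2 = 96721/9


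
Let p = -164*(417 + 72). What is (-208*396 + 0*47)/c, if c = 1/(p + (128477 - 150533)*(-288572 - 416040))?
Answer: -1280068080115968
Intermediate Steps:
p = -80196 (p = -164*489 = -80196)
c = 1/15540842076 (c = 1/(-80196 + (128477 - 150533)*(-288572 - 416040)) = 1/(-80196 - 22056*(-704612)) = 1/(-80196 + 15540922272) = 1/15540842076 ≈ 6.4347e-11)
(-208*396 + 0*47)/c = (-208*396 + 0*47)/(1/15540842076) = (-82368 + 0)*15540842076 = -82368*15540842076 = -1280068080115968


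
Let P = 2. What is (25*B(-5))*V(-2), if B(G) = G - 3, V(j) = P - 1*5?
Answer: 600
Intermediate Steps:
V(j) = -3 (V(j) = 2 - 1*5 = 2 - 5 = -3)
B(G) = -3 + G
(25*B(-5))*V(-2) = (25*(-3 - 5))*(-3) = (25*(-8))*(-3) = -200*(-3) = 600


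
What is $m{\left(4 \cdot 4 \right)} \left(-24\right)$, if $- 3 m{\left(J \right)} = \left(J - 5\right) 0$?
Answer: $0$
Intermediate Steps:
$m{\left(J \right)} = 0$ ($m{\left(J \right)} = - \frac{\left(J - 5\right) 0}{3} = - \frac{\left(-5 + J\right) 0}{3} = \left(- \frac{1}{3}\right) 0 = 0$)
$m{\left(4 \cdot 4 \right)} \left(-24\right) = 0 \left(-24\right) = 0$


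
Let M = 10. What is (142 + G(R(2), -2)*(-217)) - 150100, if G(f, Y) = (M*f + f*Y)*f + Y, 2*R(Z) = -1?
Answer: -149958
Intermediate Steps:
R(Z) = -½ (R(Z) = (½)*(-1) = -½)
G(f, Y) = Y + f*(10*f + Y*f) (G(f, Y) = (10*f + f*Y)*f + Y = (10*f + Y*f)*f + Y = f*(10*f + Y*f) + Y = Y + f*(10*f + Y*f))
(142 + G(R(2), -2)*(-217)) - 150100 = (142 + (-2 + 10*(-½)² - 2*(-½)²)*(-217)) - 150100 = (142 + (-2 + 10*(¼) - 2*¼)*(-217)) - 150100 = (142 + (-2 + 5/2 - ½)*(-217)) - 150100 = (142 + 0*(-217)) - 150100 = (142 + 0) - 150100 = 142 - 150100 = -149958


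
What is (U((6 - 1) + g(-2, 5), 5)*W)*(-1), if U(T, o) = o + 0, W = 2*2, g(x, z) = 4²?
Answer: -20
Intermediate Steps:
g(x, z) = 16
W = 4
U(T, o) = o
(U((6 - 1) + g(-2, 5), 5)*W)*(-1) = (5*4)*(-1) = 20*(-1) = -20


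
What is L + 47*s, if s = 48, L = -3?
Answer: 2253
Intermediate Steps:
L + 47*s = -3 + 47*48 = -3 + 2256 = 2253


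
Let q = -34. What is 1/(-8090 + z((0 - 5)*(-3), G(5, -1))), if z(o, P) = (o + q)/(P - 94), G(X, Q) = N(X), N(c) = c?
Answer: -89/719991 ≈ -0.00012361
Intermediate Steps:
G(X, Q) = X
z(o, P) = (-34 + o)/(-94 + P) (z(o, P) = (o - 34)/(P - 94) = (-34 + o)/(-94 + P))
1/(-8090 + z((0 - 5)*(-3), G(5, -1))) = 1/(-8090 + (-34 + (0 - 5)*(-3))/(-94 + 5)) = 1/(-8090 + (-34 - 5*(-3))/(-89)) = 1/(-8090 - (-34 + 15)/89) = 1/(-8090 - 1/89*(-19)) = 1/(-8090 + 19/89) = 1/(-719991/89) = -89/719991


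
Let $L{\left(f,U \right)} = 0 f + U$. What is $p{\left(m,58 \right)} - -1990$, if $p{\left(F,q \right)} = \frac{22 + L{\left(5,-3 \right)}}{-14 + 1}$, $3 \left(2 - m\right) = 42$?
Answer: $\frac{25851}{13} \approx 1988.5$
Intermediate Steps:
$m = -12$ ($m = 2 - 14 = -12$)
$L{\left(f,U \right)} = U$ ($L{\left(f,U \right)} = 0 + U = U$)
$p{\left(F,q \right)} = - \frac{19}{13}$ ($p{\left(F,q \right)} = \frac{22 - 3}{-14 + 1} = \frac{19}{-13} = 19 \left(- \frac{1}{13}\right) = - \frac{19}{13}$)
$p{\left(m,58 \right)} - -1990 = - \frac{19}{13} - -1990 = - \frac{19}{13} + 1990 = \frac{25851}{13}$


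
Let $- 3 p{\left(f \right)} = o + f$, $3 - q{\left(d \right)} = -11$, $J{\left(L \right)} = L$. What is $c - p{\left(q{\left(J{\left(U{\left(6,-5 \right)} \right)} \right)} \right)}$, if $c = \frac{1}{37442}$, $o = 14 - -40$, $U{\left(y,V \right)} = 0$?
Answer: $\frac{2546059}{112326} \approx 22.667$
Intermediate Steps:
$q{\left(d \right)} = 14$ ($q{\left(d \right)} = 3 - -11 = 3 + 11 = 14$)
$o = 54$ ($o = 14 + 40 = 54$)
$c = \frac{1}{37442} \approx 2.6708 \cdot 10^{-5}$
$p{\left(f \right)} = -18 - \frac{f}{3}$ ($p{\left(f \right)} = - \frac{54 + f}{3} = -18 - \frac{f}{3}$)
$c - p{\left(q{\left(J{\left(U{\left(6,-5 \right)} \right)} \right)} \right)} = \frac{1}{37442} - \left(-18 - \frac{14}{3}\right) = \frac{1}{37442} - - \frac{68}{3} = \frac{1}{37442} + \frac{68}{3} = \frac{2546059}{112326}$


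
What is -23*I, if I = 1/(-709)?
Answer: 23/709 ≈ 0.032440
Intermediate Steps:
I = -1/709 ≈ -0.0014104
-23*I = -23*(-1/709) = 23/709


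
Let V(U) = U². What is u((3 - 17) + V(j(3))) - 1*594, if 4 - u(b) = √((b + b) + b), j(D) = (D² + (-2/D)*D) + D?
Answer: -590 - √258 ≈ -606.06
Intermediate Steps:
j(D) = -2 + D + D² (j(D) = (D² - 2) + D = (-2 + D²) + D = -2 + D + D²)
u(b) = 4 - √3*√b (u(b) = 4 - √((b + b) + b) = 4 - √(2*b + b) = 4 - √(3*b) = 4 - √3*√b)
u((3 - 17) + V(j(3))) - 1*594 = (4 - √3*√((3 - 17) + (-2 + 3 + 3²)²)) - 1*594 = (4 - √3*√(-14 + (-2 + 3 + 9)²)) - 594 = (4 - √3*√(-14 + 10²)) - 594 = (4 - √3*√(-14 + 100)) - 594 = (4 - √3*√86) - 594 = (4 - √258) - 594 = -590 - √258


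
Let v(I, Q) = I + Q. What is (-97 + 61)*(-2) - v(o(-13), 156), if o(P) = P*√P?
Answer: -84 + 13*I*√13 ≈ -84.0 + 46.872*I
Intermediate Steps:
o(P) = P^(3/2)
(-97 + 61)*(-2) - v(o(-13), 156) = (-97 + 61)*(-2) - ((-13)^(3/2) + 156) = -36*(-2) - (-13*I*√13 + 156) = 72 - (156 - 13*I*√13) = 72 + (-156 + 13*I*√13) = -84 + 13*I*√13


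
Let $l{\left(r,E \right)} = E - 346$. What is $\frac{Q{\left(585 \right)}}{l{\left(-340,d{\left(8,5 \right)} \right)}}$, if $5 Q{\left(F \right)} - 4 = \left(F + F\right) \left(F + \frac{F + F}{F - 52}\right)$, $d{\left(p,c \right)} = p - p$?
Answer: $- \frac{14083957}{35465} \approx -397.12$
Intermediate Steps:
$d{\left(p,c \right)} = 0$
$Q{\left(F \right)} = \frac{4}{5} + \frac{2 F \left(F + \frac{2 F}{-52 + F}\right)}{5}$ ($Q{\left(F \right)} = \frac{4}{5} + \frac{\left(F + F\right) \left(F + \frac{F + F}{F - 52}\right)}{5} = \frac{4}{5} + \frac{2 F \left(F + \frac{2 F}{-52 + F}\right)}{5}$)
$l{\left(r,E \right)} = -346 + E$
$\frac{Q{\left(585 \right)}}{l{\left(-340,d{\left(8,5 \right)} \right)}} = \frac{\frac{2}{5} \frac{1}{-52 + 585} \left(-104 + 585^{3} - 50 \cdot 585^{2} + 2 \cdot 585\right)}{-346 + 0} = \frac{\frac{2}{5} \cdot \frac{1}{533} \left(-104 + 200201625 - 17111250 + 1170\right)}{-346} = \frac{2}{5} \cdot \frac{1}{533} \left(-104 + 200201625 - 17111250 + 1170\right) \left(- \frac{1}{346}\right) = \frac{2}{5} \cdot \frac{1}{533} \cdot 183091441 \left(- \frac{1}{346}\right) = \frac{28167914}{205} \left(- \frac{1}{346}\right) = - \frac{14083957}{35465}$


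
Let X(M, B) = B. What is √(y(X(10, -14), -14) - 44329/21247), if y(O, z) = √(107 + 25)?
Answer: √(-941858263 + 902870018*√33)/21247 ≈ 3.0664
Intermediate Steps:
y(O, z) = 2*√33 (y(O, z) = √132 = 2*√33)
√(y(X(10, -14), -14) - 44329/21247) = √(2*√33 - 44329/21247) = √(-44329/21247 + 2*√33)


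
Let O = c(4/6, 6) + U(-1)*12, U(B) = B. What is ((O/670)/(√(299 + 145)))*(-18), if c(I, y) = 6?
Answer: 9*√111/12395 ≈ 0.0076499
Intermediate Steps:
O = -6 (O = 6 - 1*12 = 6 - 12 = -6)
((O/670)/(√(299 + 145)))*(-18) = ((-6/670)/(√(299 + 145)))*(-18) = ((-6*1/670)/(√444))*(-18) = -3*√111/222/335*(-18) = -√111/24790*(-18) = 9*√111/12395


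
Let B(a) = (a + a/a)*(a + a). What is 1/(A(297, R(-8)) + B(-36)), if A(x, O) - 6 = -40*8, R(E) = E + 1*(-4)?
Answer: 1/2206 ≈ 0.00045331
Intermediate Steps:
R(E) = -4 + E (R(E) = E - 4 = -4 + E)
A(x, O) = -314 (A(x, O) = 6 - 40*8 = 6 - 320 = -314)
B(a) = 2*a*(1 + a) (B(a) = (a + 1)*(2*a) = (1 + a)*(2*a) = 2*a*(1 + a))
1/(A(297, R(-8)) + B(-36)) = 1/(-314 + 2*(-36)*(1 - 36)) = 1/(-314 + 2*(-36)*(-35)) = 1/(-314 + 2520) = 1/2206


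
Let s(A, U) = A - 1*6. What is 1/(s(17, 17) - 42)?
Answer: -1/31 ≈ -0.032258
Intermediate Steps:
s(A, U) = -6 + A (s(A, U) = A - 6 = -6 + A)
1/(s(17, 17) - 42) = 1/((-6 + 17) - 42) = 1/(11 - 42) = 1/(-31) = -1/31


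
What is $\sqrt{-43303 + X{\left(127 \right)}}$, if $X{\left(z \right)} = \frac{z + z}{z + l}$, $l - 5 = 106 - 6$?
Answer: $\frac{i \sqrt{145667609}}{58} \approx 208.09 i$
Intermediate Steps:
$l = 105$ ($l = 5 + \left(106 - 6\right) = 5 + 100 = 105$)
$X{\left(z \right)} = \frac{2 z}{105 + z}$ ($X{\left(z \right)} = \frac{z + z}{z + 105} = \frac{2 z}{105 + z}$)
$\sqrt{-43303 + X{\left(127 \right)}} = \sqrt{-43303 + 2 \cdot 127 \frac{1}{105 + 127}} = \sqrt{-43303 + 2 \cdot 127 \cdot \frac{1}{232}} = \sqrt{-43303 + \frac{127}{116}} = \sqrt{- \frac{5023021}{116}} = \frac{i \sqrt{145667609}}{58}$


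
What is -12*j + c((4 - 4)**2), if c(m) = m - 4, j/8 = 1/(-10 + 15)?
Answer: -116/5 ≈ -23.200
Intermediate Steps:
j = 8/5 (j = 8/(-10 + 15) = 8/5 ≈ 1.6000)
c(m) = -4 + m
-12*j + c((4 - 4)**2) = -12*8/5 + (-4 + (4 - 4)**2) = -96/5 + (-4 + 0**2) = -96/5 + (-4 + 0) = -96/5 - 4 = -116/5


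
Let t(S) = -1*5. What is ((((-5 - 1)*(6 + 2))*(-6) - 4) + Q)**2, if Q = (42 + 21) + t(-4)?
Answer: 116964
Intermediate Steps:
t(S) = -5
Q = 58 (Q = (42 + 21) - 5 = 63 - 5 = 58)
((((-5 - 1)*(6 + 2))*(-6) - 4) + Q)**2 = ((((-5 - 1)*(6 + 2))*(-6) - 4) + 58)**2 = ((-6*8*(-6) - 4) + 58)**2 = ((-48*(-6) - 4) + 58)**2 = ((288 - 4) + 58)**2 = (284 + 58)**2 = 342**2 = 116964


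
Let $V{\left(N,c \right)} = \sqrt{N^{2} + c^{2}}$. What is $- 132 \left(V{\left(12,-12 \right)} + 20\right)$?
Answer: $-2640 - 1584 \sqrt{2} \approx -4880.1$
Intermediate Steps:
$- 132 \left(V{\left(12,-12 \right)} + 20\right) = - 132 \left(\sqrt{12^{2} + \left(-12\right)^{2}} + 20\right) = - 132 \left(\sqrt{144 + 144} + 20\right) = - 132 \left(\sqrt{288} + 20\right) = - 132 \left(12 \sqrt{2} + 20\right) = - 132 \left(20 + 12 \sqrt{2}\right) = -2640 - 1584 \sqrt{2}$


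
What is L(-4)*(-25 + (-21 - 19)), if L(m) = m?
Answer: 260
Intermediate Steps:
L(-4)*(-25 + (-21 - 19)) = -4*(-25 + (-21 - 19)) = -4*(-25 - 40) = -4*(-65) = 260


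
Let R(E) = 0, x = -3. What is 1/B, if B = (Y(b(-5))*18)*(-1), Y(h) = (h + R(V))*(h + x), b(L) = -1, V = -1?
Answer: -1/72 ≈ -0.013889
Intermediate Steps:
Y(h) = h*(-3 + h) (Y(h) = (h + 0)*(h - 3) = h*(-3 + h))
B = -72 (B = (-(-3 - 1)*18)*(-1) = (-1*(-4)*18)*(-1) = (4*18)*(-1) = 72*(-1) = -72)
1/B = 1/(-72) = -1/72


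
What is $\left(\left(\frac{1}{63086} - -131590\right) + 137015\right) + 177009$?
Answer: $\frac{28112004805}{63086} \approx 4.4561 \cdot 10^{5}$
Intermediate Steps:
$\left(\left(\frac{1}{63086} - -131590\right) + 137015\right) + 177009 = \left(\left(\frac{1}{63086} + 131590\right) + 137015\right) + 177009 = \left(\frac{8301486741}{63086} + 137015\right) + 177009 = \frac{16945215031}{63086} + 177009 = \frac{28112004805}{63086}$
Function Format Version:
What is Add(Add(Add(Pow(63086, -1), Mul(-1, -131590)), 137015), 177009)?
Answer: Rational(28112004805, 63086) ≈ 4.4561e+5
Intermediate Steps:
Add(Add(Add(Pow(63086, -1), Mul(-1, -131590)), 137015), 177009) = Add(Add(Add(Rational(1, 63086), 131590), 137015), 177009) = Add(Add(Rational(8301486741, 63086), 137015), 177009) = Add(Rational(16945215031, 63086), 177009) = Rational(28112004805, 63086)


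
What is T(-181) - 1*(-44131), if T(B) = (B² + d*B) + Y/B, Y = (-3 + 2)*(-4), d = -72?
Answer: 16276240/181 ≈ 89924.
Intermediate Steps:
Y = 4 (Y = -1*(-4) = 4)
T(B) = B² - 72*B + 4/B (T(B) = (B² - 72*B) + 4/B = B² - 72*B + 4/B)
T(-181) - 1*(-44131) = (4 + (-181)²*(-72 - 181))/(-181) - 1*(-44131) = -(4 + 32761*(-253))/181 + 44131 = -(4 - 8288533)/181 + 44131 = -1/181*(-8288529) + 44131 = 8288529/181 + 44131 = 16276240/181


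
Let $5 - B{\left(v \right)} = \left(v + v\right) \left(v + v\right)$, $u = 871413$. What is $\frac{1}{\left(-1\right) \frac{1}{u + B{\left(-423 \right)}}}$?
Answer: $-155702$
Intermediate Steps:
$B{\left(v \right)} = 5 - 4 v^{2}$ ($B{\left(v \right)} = 5 - \left(v + v\right) \left(v + v\right) = 5 - 2 v 2 v = 5 - 4 v^{2}$)
$\frac{1}{\left(-1\right) \frac{1}{u + B{\left(-423 \right)}}} = \frac{1}{\left(-1\right) \frac{1}{871413 + \left(5 - 4 \left(-423\right)^{2}\right)}} = \frac{1}{\left(-1\right) \frac{1}{871413 + \left(5 - 715716\right)}} = \frac{1}{\left(-1\right) \frac{1}{871413 - 715711}} = \frac{1}{\left(-1\right) \frac{1}{155702}} = \frac{1}{- \frac{1}{155702}} = -155702$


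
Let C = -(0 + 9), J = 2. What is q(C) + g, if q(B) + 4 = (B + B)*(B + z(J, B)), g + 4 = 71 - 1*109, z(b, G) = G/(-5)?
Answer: 418/5 ≈ 83.600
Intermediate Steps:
z(b, G) = -G/5 (z(b, G) = G*(-1/5) = -G/5)
g = -42 (g = -4 + (71 - 1*109) = -4 + (71 - 109) = -4 - 38 = -42)
C = -9 (C = -1*9 = -9)
q(B) = -4 + 8*B**2/5 (q(B) = -4 + (B + B)*(B - B/5) = -4 + (2*B)*(4*B/5) = -4 + 8*B**2/5)
q(C) + g = (-4 + (8/5)*(-9)**2) - 42 = (-4 + (8/5)*81) - 42 = (-4 + 648/5) - 42 = 628/5 - 42 = 418/5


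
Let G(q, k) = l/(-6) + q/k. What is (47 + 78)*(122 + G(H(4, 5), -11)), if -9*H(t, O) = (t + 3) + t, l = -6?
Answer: 138500/9 ≈ 15389.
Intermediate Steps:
H(t, O) = -⅓ - 2*t/9 (H(t, O) = -((t + 3) + t)/9 = -((3 + t) + t)/9 = -(3 + 2*t)/9 = -⅓ - 2*t/9)
G(q, k) = 1 + q/k (G(q, k) = -6/(-6) + q/k = -6*(-⅙) + q/k = 1 + q/k)
(47 + 78)*(122 + G(H(4, 5), -11)) = (47 + 78)*(122 + (-11 + (-⅓ - 2/9*4))/(-11)) = 125*(122 - (-11 + (-⅓ - 8/9))/11) = 125*(122 - (-11 - 11/9)/11) = 125*(122 - 1/11*(-110/9)) = 125*(122 + 10/9) = 125*(1108/9) = 138500/9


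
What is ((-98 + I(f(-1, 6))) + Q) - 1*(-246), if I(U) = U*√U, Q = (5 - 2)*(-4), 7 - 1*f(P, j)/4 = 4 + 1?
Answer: 136 + 16*√2 ≈ 158.63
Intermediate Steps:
f(P, j) = 8 (f(P, j) = 28 - 4*(4 + 1) = 28 - 4*5 = 28 - 20 = 8)
Q = -12 (Q = 3*(-4) = -12)
I(U) = U^(3/2)
((-98 + I(f(-1, 6))) + Q) - 1*(-246) = ((-98 + 8^(3/2)) - 12) - 1*(-246) = ((-98 + 16*√2) - 12) + 246 = (-110 + 16*√2) + 246 = 136 + 16*√2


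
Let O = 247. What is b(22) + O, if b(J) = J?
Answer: 269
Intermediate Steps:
b(22) + O = 22 + 247 = 269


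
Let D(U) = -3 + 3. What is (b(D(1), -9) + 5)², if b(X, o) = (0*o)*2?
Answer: 25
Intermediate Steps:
D(U) = 0
b(X, o) = 0 (b(X, o) = 0*2 = 0)
(b(D(1), -9) + 5)² = (0 + 5)² = 5² = 25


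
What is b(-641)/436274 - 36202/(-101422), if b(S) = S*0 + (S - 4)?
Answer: 7864287079/22123890814 ≈ 0.35547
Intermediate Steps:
b(S) = -4 + S (b(S) = 0 + (-4 + S) = -4 + S)
b(-641)/436274 - 36202/(-101422) = (-4 - 641)/436274 - 36202/(-101422) = -645*1/436274 - 36202*(-1/101422) = -645/436274 + 18101/50711 = 7864287079/22123890814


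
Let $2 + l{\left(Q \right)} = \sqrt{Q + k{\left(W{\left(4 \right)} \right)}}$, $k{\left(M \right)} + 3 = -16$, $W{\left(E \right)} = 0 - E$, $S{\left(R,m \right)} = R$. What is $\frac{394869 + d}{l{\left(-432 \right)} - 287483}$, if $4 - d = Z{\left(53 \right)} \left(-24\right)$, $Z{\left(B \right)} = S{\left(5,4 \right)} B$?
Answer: $- \frac{1498032065}{1073345788} - \frac{57319 i \sqrt{451}}{11806803668} \approx -1.3957 - 0.0001031 i$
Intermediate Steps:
$W{\left(E \right)} = - E$
$Z{\left(B \right)} = 5 B$
$k{\left(M \right)} = -19$ ($k{\left(M \right)} = -3 - 16 = -19$)
$l{\left(Q \right)} = -2 + \sqrt{-19 + Q}$ ($l{\left(Q \right)} = -2 + \sqrt{Q - 19} = -2 + \sqrt{-19 + Q}$)
$d = 6364$ ($d = 4 - 5 \cdot 53 \left(-24\right) = 4 - 265 \left(-24\right) = 4 - -6360 = 4 + 6360 = 6364$)
$\frac{394869 + d}{l{\left(-432 \right)} - 287483} = \frac{394869 + 6364}{\left(-2 + \sqrt{-19 - 432}\right) - 287483} = \frac{401233}{\left(-2 + \sqrt{-451}\right) - 287483} = \frac{401233}{\left(-2 + i \sqrt{451}\right) - 287483} = \frac{401233}{-287485 + i \sqrt{451}}$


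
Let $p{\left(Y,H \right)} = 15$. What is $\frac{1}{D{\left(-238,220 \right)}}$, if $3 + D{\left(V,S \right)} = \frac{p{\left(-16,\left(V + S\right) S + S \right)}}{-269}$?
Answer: $- \frac{269}{822} \approx -0.32725$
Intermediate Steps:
$D{\left(V,S \right)} = - \frac{822}{269}$ ($D{\left(V,S \right)} = -3 + \frac{15}{-269} = -3 + 15 \left(- \frac{1}{269}\right) = -3 - \frac{15}{269} = - \frac{822}{269}$)
$\frac{1}{D{\left(-238,220 \right)}} = \frac{1}{- \frac{822}{269}} = - \frac{269}{822}$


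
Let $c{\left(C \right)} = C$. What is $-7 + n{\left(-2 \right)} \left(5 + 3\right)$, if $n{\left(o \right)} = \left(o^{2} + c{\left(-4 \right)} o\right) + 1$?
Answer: $97$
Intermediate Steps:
$n{\left(o \right)} = 1 + o^{2} - 4 o$ ($n{\left(o \right)} = \left(o^{2} - 4 o\right) + 1 = 1 + o^{2} - 4 o$)
$-7 + n{\left(-2 \right)} \left(5 + 3\right) = -7 + \left(1 + \left(-2\right)^{2} - -8\right) \left(5 + 3\right) = -7 + \left(1 + 4 + 8\right) 8 = -7 + 13 \cdot 8 = -7 + 104 = 97$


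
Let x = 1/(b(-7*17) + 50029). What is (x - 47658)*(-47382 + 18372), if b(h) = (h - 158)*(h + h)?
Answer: 32062916022978/23191 ≈ 1.3826e+9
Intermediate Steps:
b(h) = 2*h*(-158 + h) (b(h) = (-158 + h)*(2*h) = 2*h*(-158 + h))
x = 1/115955 (x = 1/(2*(-7*17)*(-158 - 7*17) + 50029) = 1/(2*(-119)*(-158 - 119) + 50029) = 1/(2*(-119)*(-277) + 50029) = 1/(65926 + 50029) = 1/115955 ≈ 8.6240e-6)
(x - 47658)*(-47382 + 18372) = (1/115955 - 47658)*(-47382 + 18372) = -5526183389/115955*(-29010) = 32062916022978/23191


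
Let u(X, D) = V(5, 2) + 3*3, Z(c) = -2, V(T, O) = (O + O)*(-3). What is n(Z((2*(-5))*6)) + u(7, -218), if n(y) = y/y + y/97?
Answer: -196/97 ≈ -2.0206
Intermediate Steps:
V(T, O) = -6*O (V(T, O) = (2*O)*(-3) = -6*O)
n(y) = 1 + y/97 (n(y) = 1 + y*(1/97) = 1 + y/97)
u(X, D) = -3 (u(X, D) = -6*2 + 3*3 = -12 + 9 = -3)
n(Z((2*(-5))*6)) + u(7, -218) = (1 + (1/97)*(-2)) - 3 = (1 - 2/97) - 3 = 95/97 - 3 = -196/97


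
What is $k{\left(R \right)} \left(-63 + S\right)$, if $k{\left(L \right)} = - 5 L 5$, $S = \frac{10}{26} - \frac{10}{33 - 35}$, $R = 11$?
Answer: $\frac{205975}{13} \approx 15844.0$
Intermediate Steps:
$S = \frac{70}{13}$ ($S = 10 \cdot \frac{1}{26} - \frac{10}{33 - 35} = \frac{5}{13} - \frac{10}{-2} = \frac{5}{13} - -5 = \frac{5}{13} + 5 = \frac{70}{13} \approx 5.3846$)
$k{\left(L \right)} = - 25 L$
$k{\left(R \right)} \left(-63 + S\right) = \left(-25\right) 11 \left(-63 + \frac{70}{13}\right) = \left(-275\right) \left(- \frac{749}{13}\right) = \frac{205975}{13}$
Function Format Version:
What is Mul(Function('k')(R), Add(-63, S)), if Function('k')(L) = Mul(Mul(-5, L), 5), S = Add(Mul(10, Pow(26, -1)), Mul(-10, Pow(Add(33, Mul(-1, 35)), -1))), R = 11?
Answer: Rational(205975, 13) ≈ 15844.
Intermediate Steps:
S = Rational(70, 13) (S = Add(Mul(10, Rational(1, 26)), Mul(-10, Pow(Add(33, -35), -1))) = Add(Rational(5, 13), Mul(-10, Pow(-2, -1))) = Add(Rational(5, 13), Mul(-10, Rational(-1, 2))) = Add(Rational(5, 13), 5) = Rational(70, 13) ≈ 5.3846)
Function('k')(L) = Mul(-25, L)
Mul(Function('k')(R), Add(-63, S)) = Mul(Mul(-25, 11), Add(-63, Rational(70, 13))) = Mul(-275, Rational(-749, 13)) = Rational(205975, 13)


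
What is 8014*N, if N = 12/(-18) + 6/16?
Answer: -28049/12 ≈ -2337.4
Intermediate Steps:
N = -7/24 (N = 12*(-1/18) + 6*(1/16) = -⅔ + 3/8 = -7/24 ≈ -0.29167)
8014*N = 8014*(-7/24) = -28049/12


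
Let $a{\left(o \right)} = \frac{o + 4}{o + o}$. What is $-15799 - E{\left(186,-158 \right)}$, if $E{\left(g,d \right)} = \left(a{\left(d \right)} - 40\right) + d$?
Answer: $- \frac{2465035}{158} \approx -15601.0$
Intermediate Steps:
$a{\left(o \right)} = \frac{4 + o}{2 o}$
$E{\left(g,d \right)} = -40 + d + \frac{4 + d}{2 d}$ ($E{\left(g,d \right)} = \left(\frac{4 + d}{2 d} - 40\right) + d = \left(-40 + \frac{4 + d}{2 d}\right) + d = -40 + d + \frac{4 + d}{2 d}$)
$-15799 - E{\left(186,-158 \right)} = -15799 - \left(- \frac{79}{2} - 158 + \frac{2}{-158}\right) = -15799 - \left(- \frac{79}{2} - 158 + 2 \left(- \frac{1}{158}\right)\right) = -15799 - \left(- \frac{79}{2} - 158 - \frac{1}{79}\right) = -15799 - - \frac{31207}{158} = -15799 + \frac{31207}{158} = - \frac{2465035}{158}$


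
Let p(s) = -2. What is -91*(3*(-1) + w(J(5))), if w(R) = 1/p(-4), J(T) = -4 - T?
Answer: 637/2 ≈ 318.50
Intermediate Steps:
w(R) = -½ (w(R) = 1/(-2) = -½)
-91*(3*(-1) + w(J(5))) = -91*(3*(-1) - ½) = -91*(-3 - ½) = -91*(-7/2) = 637/2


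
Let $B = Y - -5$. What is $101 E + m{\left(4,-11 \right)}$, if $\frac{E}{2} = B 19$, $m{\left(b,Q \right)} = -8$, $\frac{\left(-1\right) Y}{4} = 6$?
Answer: $-72930$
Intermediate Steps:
$Y = -24$ ($Y = \left(-4\right) 6 = -24$)
$B = -19$ ($B = -24 - -5 = -24 + 5 = -19$)
$E = -722$ ($E = 2 \left(\left(-19\right) 19\right) = 2 \left(-361\right) = -722$)
$101 E + m{\left(4,-11 \right)} = 101 \left(-722\right) - 8 = -72922 - 8 = -72930$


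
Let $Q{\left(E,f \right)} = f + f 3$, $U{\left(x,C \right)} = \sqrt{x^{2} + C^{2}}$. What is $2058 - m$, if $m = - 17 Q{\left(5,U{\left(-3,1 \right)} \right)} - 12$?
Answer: $2070 + 68 \sqrt{10} \approx 2285.0$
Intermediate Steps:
$U{\left(x,C \right)} = \sqrt{C^{2} + x^{2}}$
$Q{\left(E,f \right)} = 4 f$ ($Q{\left(E,f \right)} = f + 3 f = 4 f$)
$m = -12 - 68 \sqrt{10}$ ($m = - 17 \cdot 4 \sqrt{1^{2} + \left(-3\right)^{2}} - 12 = - 17 \cdot 4 \sqrt{1 + 9} - 12 = - 17 \cdot 4 \sqrt{10} - 12 = - 68 \sqrt{10} - 12 = -12 - 68 \sqrt{10} \approx -227.03$)
$2058 - m = 2058 - \left(-12 - 68 \sqrt{10}\right) = 2058 + \left(12 + 68 \sqrt{10}\right) = 2070 + 68 \sqrt{10}$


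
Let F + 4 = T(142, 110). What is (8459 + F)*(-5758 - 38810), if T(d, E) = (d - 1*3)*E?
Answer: -1058267160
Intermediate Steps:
T(d, E) = E*(-3 + d) (T(d, E) = (d - 3)*E = (-3 + d)*E = E*(-3 + d))
F = 15286 (F = -4 + 110*(-3 + 142) = -4 + 110*139 = -4 + 15290 = 15286)
(8459 + F)*(-5758 - 38810) = (8459 + 15286)*(-5758 - 38810) = 23745*(-44568) = -1058267160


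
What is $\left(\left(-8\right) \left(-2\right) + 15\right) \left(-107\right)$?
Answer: $-3317$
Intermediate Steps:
$\left(\left(-8\right) \left(-2\right) + 15\right) \left(-107\right) = \left(16 + 15\right) \left(-107\right) = 31 \left(-107\right) = -3317$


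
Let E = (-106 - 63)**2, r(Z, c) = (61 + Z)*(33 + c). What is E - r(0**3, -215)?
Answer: 39663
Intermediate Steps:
r(Z, c) = (33 + c)*(61 + Z)
E = 28561 (E = (-169)**2 = 28561)
E - r(0**3, -215) = 28561 - (2013 + 33*0**3 + 61*(-215) + 0**3*(-215)) = 28561 - (2013 + 33*0 - 13115 + 0*(-215)) = 28561 - (2013 + 0 - 13115 + 0) = 28561 - 1*(-11102) = 28561 + 11102 = 39663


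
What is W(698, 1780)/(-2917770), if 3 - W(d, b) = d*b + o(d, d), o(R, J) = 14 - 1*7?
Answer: 207074/486295 ≈ 0.42582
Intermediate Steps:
o(R, J) = 7 (o(R, J) = 14 - 7 = 7)
W(d, b) = -4 - b*d (W(d, b) = 3 - (d*b + 7) = 3 - (b*d + 7) = 3 - (7 + b*d) = 3 + (-7 - b*d) = -4 - b*d)
W(698, 1780)/(-2917770) = (-4 - 1*1780*698)/(-2917770) = (-4 - 1242440)*(-1/2917770) = -1242444*(-1/2917770) = 207074/486295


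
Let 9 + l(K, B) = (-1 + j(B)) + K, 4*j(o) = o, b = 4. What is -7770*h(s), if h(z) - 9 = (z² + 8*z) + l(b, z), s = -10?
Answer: -159285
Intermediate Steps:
j(o) = o/4
l(K, B) = -10 + K + B/4 (l(K, B) = -9 + ((-1 + B/4) + K) = -9 + (-1 + K + B/4) = -10 + K + B/4)
h(z) = 3 + z² + 33*z/4 (h(z) = 9 + ((z² + 8*z) + (-10 + 4 + z/4)) = 9 + ((z² + 8*z) + (-6 + z/4)) = 9 + (-6 + z² + 33*z/4) = 3 + z² + 33*z/4)
-7770*h(s) = -7770*(3 + (-10)² + (33/4)*(-10)) = -7770*(3 + 100 - 165/2) = -7770*41/2 = -159285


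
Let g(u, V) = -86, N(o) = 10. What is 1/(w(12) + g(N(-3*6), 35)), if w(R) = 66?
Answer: -1/20 ≈ -0.050000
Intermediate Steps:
1/(w(12) + g(N(-3*6), 35)) = 1/(66 - 86) = 1/(-20) = -1/20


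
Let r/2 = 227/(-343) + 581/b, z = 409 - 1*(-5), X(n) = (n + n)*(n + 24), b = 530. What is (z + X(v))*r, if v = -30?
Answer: 61125102/90895 ≈ 672.48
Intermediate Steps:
X(n) = 2*n*(24 + n) (X(n) = (2*n)*(24 + n) = 2*n*(24 + n))
z = 414 (z = 409 + 5 = 414)
r = 78973/90895 (r = 2*(227/(-343) + 581/530) = 2*(227*(-1/343) + 581*(1/530)) = 2*(-227/343 + 581/530) = 2*(78973/181790) = 78973/90895 ≈ 0.86884)
(z + X(v))*r = (414 + 2*(-30)*(24 - 30))*(78973/90895) = (414 + 2*(-30)*(-6))*(78973/90895) = (414 + 360)*(78973/90895) = 774*(78973/90895) = 61125102/90895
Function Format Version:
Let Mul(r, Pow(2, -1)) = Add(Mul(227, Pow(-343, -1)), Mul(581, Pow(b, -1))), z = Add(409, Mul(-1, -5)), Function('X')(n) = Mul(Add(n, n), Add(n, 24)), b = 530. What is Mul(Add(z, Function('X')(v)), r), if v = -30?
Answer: Rational(61125102, 90895) ≈ 672.48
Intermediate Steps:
Function('X')(n) = Mul(2, n, Add(24, n)) (Function('X')(n) = Mul(Mul(2, n), Add(24, n)) = Mul(2, n, Add(24, n)))
z = 414 (z = Add(409, 5) = 414)
r = Rational(78973, 90895) (r = Mul(2, Add(Mul(227, Pow(-343, -1)), Mul(581, Pow(530, -1)))) = Mul(2, Add(Mul(227, Rational(-1, 343)), Mul(581, Rational(1, 530)))) = Mul(2, Add(Rational(-227, 343), Rational(581, 530))) = Mul(2, Rational(78973, 181790)) = Rational(78973, 90895) ≈ 0.86884)
Mul(Add(z, Function('X')(v)), r) = Mul(Add(414, Mul(2, -30, Add(24, -30))), Rational(78973, 90895)) = Mul(Add(414, Mul(2, -30, -6)), Rational(78973, 90895)) = Mul(Add(414, 360), Rational(78973, 90895)) = Mul(774, Rational(78973, 90895)) = Rational(61125102, 90895)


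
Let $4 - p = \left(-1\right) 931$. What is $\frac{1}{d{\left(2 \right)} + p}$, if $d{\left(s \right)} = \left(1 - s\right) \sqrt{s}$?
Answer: $\frac{935}{874223} + \frac{\sqrt{2}}{874223} \approx 0.0010711$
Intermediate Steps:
$d{\left(s \right)} = \sqrt{s} \left(1 - s\right)$
$p = 935$ ($p = 4 - \left(-1\right) 931 = 4 - -931 = 4 + 931 = 935$)
$\frac{1}{d{\left(2 \right)} + p} = \frac{1}{\sqrt{2} \left(1 - 2\right) + 935} = \frac{1}{\sqrt{2} \left(-1\right) + 935} = \frac{1}{- \sqrt{2} + 935} = \frac{1}{935 - \sqrt{2}}$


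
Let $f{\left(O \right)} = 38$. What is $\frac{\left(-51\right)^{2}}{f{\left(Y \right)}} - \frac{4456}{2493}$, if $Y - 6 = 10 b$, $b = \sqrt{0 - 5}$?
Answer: $\frac{6314965}{94734} \approx 66.66$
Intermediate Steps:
$b = i \sqrt{5}$ ($b = \sqrt{-5} = i \sqrt{5} \approx 2.2361 i$)
$Y = 6 + 10 i \sqrt{5} \approx 6.0 + 22.361 i$
$\frac{\left(-51\right)^{2}}{f{\left(Y \right)}} - \frac{4456}{2493} = \frac{\left(-51\right)^{2}}{38} - \frac{4456}{2493} = 2601 \cdot \frac{1}{38} - \frac{4456}{2493} = \frac{2601}{38} - \frac{4456}{2493} = \frac{6314965}{94734}$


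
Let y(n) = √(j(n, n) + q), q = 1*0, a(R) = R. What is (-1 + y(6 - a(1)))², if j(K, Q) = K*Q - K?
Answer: 21 - 4*√5 ≈ 12.056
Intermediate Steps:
j(K, Q) = -K + K*Q
q = 0
y(n) = √(n*(-1 + n)) (y(n) = √(n*(-1 + n) + 0) = √(n*(-1 + n)))
(-1 + y(6 - a(1)))² = (-1 + √((6 - 1*1)*(-1 + (6 - 1*1))))² = (-1 + √((6 - 1)*(-1 + (6 - 1))))² = (-1 + √(5*(-1 + 5)))² = (-1 + √(5*4))² = (-1 + √20)² = (-1 + 2*√5)²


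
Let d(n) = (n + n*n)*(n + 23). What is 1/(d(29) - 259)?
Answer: 1/44981 ≈ 2.2232e-5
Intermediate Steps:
d(n) = (23 + n)*(n + n**2) (d(n) = (n + n**2)*(23 + n) = (23 + n)*(n + n**2))
1/(d(29) - 259) = 1/(29*(23 + 29**2 + 24*29) - 259) = 1/(29*(23 + 841 + 696) - 259) = 1/(29*1560 - 259) = 1/(45240 - 259) = 1/44981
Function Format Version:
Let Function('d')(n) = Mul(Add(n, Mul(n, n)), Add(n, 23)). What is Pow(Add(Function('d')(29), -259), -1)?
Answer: Rational(1, 44981) ≈ 2.2232e-5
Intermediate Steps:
Function('d')(n) = Mul(Add(23, n), Add(n, Pow(n, 2))) (Function('d')(n) = Mul(Add(n, Pow(n, 2)), Add(23, n)) = Mul(Add(23, n), Add(n, Pow(n, 2))))
Pow(Add(Function('d')(29), -259), -1) = Pow(Add(Mul(29, Add(23, Pow(29, 2), Mul(24, 29))), -259), -1) = Pow(Add(Mul(29, Add(23, 841, 696)), -259), -1) = Pow(Add(Mul(29, 1560), -259), -1) = Pow(Add(45240, -259), -1) = Pow(44981, -1) = Rational(1, 44981)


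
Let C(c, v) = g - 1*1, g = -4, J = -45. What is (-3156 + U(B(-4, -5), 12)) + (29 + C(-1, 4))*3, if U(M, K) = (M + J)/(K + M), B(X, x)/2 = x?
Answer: -6223/2 ≈ -3111.5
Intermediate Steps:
B(X, x) = 2*x
U(M, K) = (-45 + M)/(K + M) (U(M, K) = (M - 45)/(K + M) = (-45 + M)/(K + M))
C(c, v) = -5 (C(c, v) = -4 - 1*1 = -4 - 1 = -5)
(-3156 + U(B(-4, -5), 12)) + (29 + C(-1, 4))*3 = (-3156 + (-45 + 2*(-5))/(12 + 2*(-5))) + (29 - 5)*3 = (-3156 + (-45 - 10)/(12 - 10)) + 24*3 = (-3156 - 55/2) + 72 = -6367/2 + 72 = -6223/2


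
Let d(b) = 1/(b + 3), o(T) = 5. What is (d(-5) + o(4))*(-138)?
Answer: -621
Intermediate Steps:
d(b) = 1/(3 + b)
(d(-5) + o(4))*(-138) = (1/(3 - 5) + 5)*(-138) = (1/(-2) + 5)*(-138) = (-1/2 + 5)*(-138) = (9/2)*(-138) = -621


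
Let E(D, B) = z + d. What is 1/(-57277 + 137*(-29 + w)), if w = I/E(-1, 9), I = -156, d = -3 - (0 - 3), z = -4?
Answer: -1/55907 ≈ -1.7887e-5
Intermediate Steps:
d = 0 (d = -3 - 1*(-3) = -3 + 3 = 0)
E(D, B) = -4 (E(D, B) = -4 + 0 = -4)
w = 39 (w = -156/(-4) = -156*(-¼) = 39)
1/(-57277 + 137*(-29 + w)) = 1/(-57277 + 137*(-29 + 39)) = 1/(-57277 + 137*10) = 1/(-57277 + 1370) = 1/(-55907) = -1/55907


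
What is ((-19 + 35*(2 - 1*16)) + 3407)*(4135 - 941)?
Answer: 9256212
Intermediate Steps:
((-19 + 35*(2 - 1*16)) + 3407)*(4135 - 941) = ((-19 + 35*(2 - 16)) + 3407)*3194 = ((-19 + 35*(-14)) + 3407)*3194 = ((-19 - 490) + 3407)*3194 = (-509 + 3407)*3194 = 2898*3194 = 9256212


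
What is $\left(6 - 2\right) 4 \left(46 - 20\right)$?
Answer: $416$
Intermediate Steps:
$\left(6 - 2\right) 4 \left(46 - 20\right) = 4 \cdot 4 \cdot 26 = 16 \cdot 26 = 416$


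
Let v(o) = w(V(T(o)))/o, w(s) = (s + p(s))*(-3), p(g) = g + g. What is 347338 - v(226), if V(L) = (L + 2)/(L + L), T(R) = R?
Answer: 8870318357/25538 ≈ 3.4734e+5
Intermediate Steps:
p(g) = 2*g
V(L) = (2 + L)/(2*L) (V(L) = (2 + L)/((2*L)) = (2 + L)*(1/(2*L)) = (2 + L)/(2*L))
w(s) = -9*s (w(s) = (s + 2*s)*(-3) = (3*s)*(-3) = -9*s)
v(o) = -9*(2 + o)/(2*o²) (v(o) = (-9*(2 + o)/(2*o))/o = -9*(2 + o)/(2*o²))
347338 - v(226) = 347338 - 9*(-2 - 1*226)/(2*226²) = 347338 - 9*(-2 - 226)/(2*51076) = 347338 - 9*(-228)/(2*51076) = 347338 - 1*(-513/25538) = 347338 + 513/25538 = 8870318357/25538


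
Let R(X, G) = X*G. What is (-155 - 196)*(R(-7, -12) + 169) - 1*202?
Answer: -89005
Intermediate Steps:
R(X, G) = G*X
(-155 - 196)*(R(-7, -12) + 169) - 1*202 = (-155 - 196)*(-12*(-7) + 169) - 1*202 = -351*(84 + 169) - 202 = -351*253 - 202 = -88803 - 202 = -89005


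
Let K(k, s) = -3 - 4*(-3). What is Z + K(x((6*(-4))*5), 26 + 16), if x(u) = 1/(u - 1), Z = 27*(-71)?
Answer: -1908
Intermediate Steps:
Z = -1917
x(u) = 1/(-1 + u)
K(k, s) = 9 (K(k, s) = -3 + 12 = 9)
Z + K(x((6*(-4))*5), 26 + 16) = -1917 + 9 = -1908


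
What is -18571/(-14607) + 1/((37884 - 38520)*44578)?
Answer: 175505899187/138043979352 ≈ 1.2714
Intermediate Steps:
-18571/(-14607) + 1/((37884 - 38520)*44578) = -18571*(-1/14607) + (1/44578)/(-636) = 18571/14607 - 1/636*1/44578 = 18571/14607 - 1/28351608 = 175505899187/138043979352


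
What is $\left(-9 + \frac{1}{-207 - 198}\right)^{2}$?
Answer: $\frac{13293316}{164025} \approx 81.044$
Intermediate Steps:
$\left(-9 + \frac{1}{-207 - 198}\right)^{2} = \left(-9 + \frac{1}{-405}\right)^{2} = \left(-9 - \frac{1}{405}\right)^{2} = \left(- \frac{3646}{405}\right)^{2} = \frac{13293316}{164025}$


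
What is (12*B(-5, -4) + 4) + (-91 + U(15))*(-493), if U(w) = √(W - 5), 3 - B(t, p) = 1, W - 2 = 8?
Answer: 44891 - 493*√5 ≈ 43789.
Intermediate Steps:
W = 10 (W = 2 + 8 = 10)
B(t, p) = 2 (B(t, p) = 3 - 1*1 = 3 - 1 = 2)
U(w) = √5 (U(w) = √(10 - 5) = √5)
(12*B(-5, -4) + 4) + (-91 + U(15))*(-493) = (12*2 + 4) + (-91 + √5)*(-493) = (24 + 4) + (44863 - 493*√5) = 28 + (44863 - 493*√5) = 44891 - 493*√5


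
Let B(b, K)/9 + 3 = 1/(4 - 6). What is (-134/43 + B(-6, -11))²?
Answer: 8862529/7396 ≈ 1198.3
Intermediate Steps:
B(b, K) = -63/2 (B(b, K) = -27 + 9/(4 - 6) = -27 + 9/(-2) = -27 + 9*(-½) = -27 - 9/2 = -63/2)
(-134/43 + B(-6, -11))² = (-134/43 - 63/2)² = (-2977/86)² = 8862529/7396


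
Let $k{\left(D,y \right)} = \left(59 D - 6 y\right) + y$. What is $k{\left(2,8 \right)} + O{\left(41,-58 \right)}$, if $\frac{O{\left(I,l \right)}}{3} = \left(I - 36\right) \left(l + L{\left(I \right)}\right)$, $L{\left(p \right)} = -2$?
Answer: $-822$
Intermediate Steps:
$k{\left(D,y \right)} = - 5 y + 59 D$ ($k{\left(D,y \right)} = \left(- 6 y + 59 D\right) + y = - 5 y + 59 D$)
$O{\left(I,l \right)} = 3 \left(-36 + I\right) \left(-2 + l\right)$ ($O{\left(I,l \right)} = 3 \left(I - 36\right) \left(l - 2\right) = 3 \left(-36 + I\right) \left(-2 + l\right)$)
$k{\left(2,8 \right)} + O{\left(41,-58 \right)} = \left(\left(-5\right) 8 + 59 \cdot 2\right) + \left(216 - -6264 - 246 + 3 \cdot 41 \left(-58\right)\right) = \left(-40 + 118\right) + \left(216 + 6264 - 246 - 7134\right) = 78 - 900 = -822$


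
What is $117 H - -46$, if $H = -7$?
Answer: $-773$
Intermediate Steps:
$117 H - -46 = 117 \left(-7\right) - -46 = -819 + 46 = -773$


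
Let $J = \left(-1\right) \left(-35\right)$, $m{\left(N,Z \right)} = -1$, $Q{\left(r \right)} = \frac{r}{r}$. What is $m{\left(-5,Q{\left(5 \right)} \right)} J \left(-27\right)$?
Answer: $945$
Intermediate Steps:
$Q{\left(r \right)} = 1$
$J = 35$
$m{\left(-5,Q{\left(5 \right)} \right)} J \left(-27\right) = \left(-1\right) 35 \left(-27\right) = \left(-35\right) \left(-27\right) = 945$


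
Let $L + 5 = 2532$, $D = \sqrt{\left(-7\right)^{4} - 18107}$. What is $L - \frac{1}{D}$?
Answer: $2527 + \frac{i \sqrt{15706}}{15706} \approx 2527.0 + 0.0079793 i$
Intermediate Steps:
$D = i \sqrt{15706}$ ($D = \sqrt{2401 - 18107} = \sqrt{-15706} = i \sqrt{15706} \approx 125.32 i$)
$L = 2527$ ($L = -5 + 2532 = 2527$)
$L - \frac{1}{D} = 2527 - \frac{1}{i \sqrt{15706}} = 2527 - - \frac{i \sqrt{15706}}{15706} = 2527 + \frac{i \sqrt{15706}}{15706}$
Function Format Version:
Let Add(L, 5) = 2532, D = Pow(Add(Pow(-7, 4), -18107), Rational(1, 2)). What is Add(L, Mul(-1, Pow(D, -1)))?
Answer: Add(2527, Mul(Rational(1, 15706), I, Pow(15706, Rational(1, 2)))) ≈ Add(2527.0, Mul(0.0079793, I))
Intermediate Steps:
D = Mul(I, Pow(15706, Rational(1, 2))) (D = Pow(Add(2401, -18107), Rational(1, 2)) = Pow(-15706, Rational(1, 2)) = Mul(I, Pow(15706, Rational(1, 2))) ≈ Mul(125.32, I))
L = 2527 (L = Add(-5, 2532) = 2527)
Add(L, Mul(-1, Pow(D, -1))) = Add(2527, Mul(-1, Pow(Mul(I, Pow(15706, Rational(1, 2))), -1))) = Add(2527, Mul(-1, Mul(Rational(-1, 15706), I, Pow(15706, Rational(1, 2))))) = Add(2527, Mul(Rational(1, 15706), I, Pow(15706, Rational(1, 2))))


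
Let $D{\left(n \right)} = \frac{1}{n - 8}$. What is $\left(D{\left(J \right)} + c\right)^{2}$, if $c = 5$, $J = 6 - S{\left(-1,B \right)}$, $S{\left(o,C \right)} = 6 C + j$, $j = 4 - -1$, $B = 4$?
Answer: $\frac{23716}{961} \approx 24.678$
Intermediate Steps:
$j = 5$ ($j = 4 + 1 = 5$)
$S{\left(o,C \right)} = 5 + 6 C$ ($S{\left(o,C \right)} = 6 C + 5 = 5 + 6 C$)
$J = -23$ ($J = 6 - \left(5 + 6 \cdot 4\right) = 6 - \left(5 + 24\right) = 6 - 29 = -23$)
$D{\left(n \right)} = \frac{1}{-8 + n}$
$\left(D{\left(J \right)} + c\right)^{2} = \left(\frac{1}{-8 - 23} + 5\right)^{2} = \left(\frac{1}{-31} + 5\right)^{2} = \left(- \frac{1}{31} + 5\right)^{2} = \left(\frac{154}{31}\right)^{2} = \frac{23716}{961}$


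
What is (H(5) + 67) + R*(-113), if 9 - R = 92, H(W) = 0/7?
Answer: 9446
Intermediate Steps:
H(W) = 0 (H(W) = 0*(⅐) = 0)
R = -83 (R = 9 - 1*92 = 9 - 92 = -83)
(H(5) + 67) + R*(-113) = (0 + 67) - 83*(-113) = 67 + 9379 = 9446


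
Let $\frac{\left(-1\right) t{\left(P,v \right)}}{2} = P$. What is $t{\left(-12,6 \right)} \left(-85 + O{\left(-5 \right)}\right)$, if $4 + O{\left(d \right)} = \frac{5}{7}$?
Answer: $- \frac{14832}{7} \approx -2118.9$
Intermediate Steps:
$t{\left(P,v \right)} = - 2 P$
$O{\left(d \right)} = - \frac{23}{7}$ ($O{\left(d \right)} = -4 + \frac{5}{7} = - \frac{23}{7}$)
$t{\left(-12,6 \right)} \left(-85 + O{\left(-5 \right)}\right) = \left(-2\right) \left(-12\right) \left(-85 - \frac{23}{7}\right) = 24 \left(- \frac{618}{7}\right) = - \frac{14832}{7}$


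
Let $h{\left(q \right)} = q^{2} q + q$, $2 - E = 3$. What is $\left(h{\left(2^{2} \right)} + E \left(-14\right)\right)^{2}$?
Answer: $6724$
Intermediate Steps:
$E = -1$ ($E = 2 - 3 = -1$)
$h{\left(q \right)} = q + q^{3}$ ($h{\left(q \right)} = q^{3} + q = q + q^{3}$)
$\left(h{\left(2^{2} \right)} + E \left(-14\right)\right)^{2} = \left(\left(2^{2} + \left(2^{2}\right)^{3}\right) - -14\right)^{2} = \left(\left(4 + 4^{3}\right) + 14\right)^{2} = \left(\left(4 + 64\right) + 14\right)^{2} = \left(68 + 14\right)^{2} = 82^{2} = 6724$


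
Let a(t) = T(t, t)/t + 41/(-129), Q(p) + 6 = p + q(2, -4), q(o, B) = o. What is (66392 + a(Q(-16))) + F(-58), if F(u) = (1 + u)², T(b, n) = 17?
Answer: 179670767/2580 ≈ 69640.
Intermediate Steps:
Q(p) = -4 + p (Q(p) = -6 + (p + 2) = -6 + (2 + p) = -4 + p)
a(t) = -41/129 + 17/t (a(t) = 17/t + 41/(-129) = 17/t + 41*(-1/129) = 17/t - 41/129 = -41/129 + 17/t)
(66392 + a(Q(-16))) + F(-58) = (66392 + (-41/129 + 17/(-4 - 16))) + (1 - 58)² = (66392 + (-41/129 + 17/(-20))) + (-57)² = (66392 + (-41/129 + 17*(-1/20))) + 3249 = (66392 + (-41/129 - 17/20)) + 3249 = (66392 - 3013/2580) + 3249 = 171288347/2580 + 3249 = 179670767/2580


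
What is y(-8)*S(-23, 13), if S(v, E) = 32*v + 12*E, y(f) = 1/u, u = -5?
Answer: 116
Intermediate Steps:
y(f) = -1/5 (y(f) = 1/(-5) = -1/5)
S(v, E) = 12*E + 32*v
y(-8)*S(-23, 13) = -(12*13 + 32*(-23))/5 = -(156 - 736)/5 = -1/5*(-580) = 116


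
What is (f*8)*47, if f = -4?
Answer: -1504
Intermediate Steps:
(f*8)*47 = -4*8*47 = -32*47 = -1504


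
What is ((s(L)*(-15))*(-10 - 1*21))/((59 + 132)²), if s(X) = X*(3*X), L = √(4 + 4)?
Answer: 11160/36481 ≈ 0.30591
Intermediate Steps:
L = 2*√2 (L = √8 = 2*√2 ≈ 2.8284)
s(X) = 3*X²
((s(L)*(-15))*(-10 - 1*21))/((59 + 132)²) = (((3*(2*√2)²)*(-15))*(-10 - 1*21))/((59 + 132)²) = (((3*8)*(-15))*(-10 - 21))/(191²) = ((24*(-15))*(-31))/36481 = -360*(-31)*(1/36481) = 11160*(1/36481) = 11160/36481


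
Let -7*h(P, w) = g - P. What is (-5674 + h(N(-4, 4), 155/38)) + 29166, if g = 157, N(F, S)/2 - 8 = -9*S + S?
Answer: 164239/7 ≈ 23463.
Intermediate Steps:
N(F, S) = 16 - 16*S (N(F, S) = 16 + 2*(-9*S + S) = 16 + 2*(-8*S) = 16 - 16*S)
h(P, w) = -157/7 + P/7 (h(P, w) = -(157 - P)/7 = -157/7 + P/7)
(-5674 + h(N(-4, 4), 155/38)) + 29166 = (-5674 + (-157/7 + (16 - 16*4)/7)) + 29166 = (-5674 + (-157/7 + (16 - 64)/7)) + 29166 = (-5674 + (-157/7 + (1/7)*(-48))) + 29166 = (-5674 + (-157/7 - 48/7)) + 29166 = (-5674 - 205/7) + 29166 = -39923/7 + 29166 = 164239/7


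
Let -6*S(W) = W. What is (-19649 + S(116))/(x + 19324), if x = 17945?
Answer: -59005/111807 ≈ -0.52774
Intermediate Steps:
S(W) = -W/6
(-19649 + S(116))/(x + 19324) = (-19649 - ⅙*116)/(17945 + 19324) = (-19649 - 58/3)/37269 = -59005/3*1/37269 = -59005/111807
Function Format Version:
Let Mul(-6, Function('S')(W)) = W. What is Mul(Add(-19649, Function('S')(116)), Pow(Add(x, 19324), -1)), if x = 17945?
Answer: Rational(-59005, 111807) ≈ -0.52774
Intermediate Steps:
Function('S')(W) = Mul(Rational(-1, 6), W)
Mul(Add(-19649, Function('S')(116)), Pow(Add(x, 19324), -1)) = Mul(Add(-19649, Mul(Rational(-1, 6), 116)), Pow(Add(17945, 19324), -1)) = Mul(Add(-19649, Rational(-58, 3)), Pow(37269, -1)) = Mul(Rational(-59005, 3), Rational(1, 37269)) = Rational(-59005, 111807)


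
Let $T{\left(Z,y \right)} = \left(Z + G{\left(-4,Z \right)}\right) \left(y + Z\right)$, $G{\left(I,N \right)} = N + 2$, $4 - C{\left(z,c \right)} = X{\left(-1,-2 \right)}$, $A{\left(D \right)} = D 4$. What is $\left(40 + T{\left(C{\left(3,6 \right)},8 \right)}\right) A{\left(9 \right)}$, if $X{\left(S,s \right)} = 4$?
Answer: $2016$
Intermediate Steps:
$A{\left(D \right)} = 4 D$
$C{\left(z,c \right)} = 0$ ($C{\left(z,c \right)} = 4 - 4 = 0$)
$G{\left(I,N \right)} = 2 + N$
$T{\left(Z,y \right)} = \left(2 + 2 Z\right) \left(Z + y\right)$ ($T{\left(Z,y \right)} = \left(Z + \left(2 + Z\right)\right) \left(y + Z\right) = \left(2 + 2 Z\right) \left(Z + y\right)$)
$\left(40 + T{\left(C{\left(3,6 \right)},8 \right)}\right) A{\left(9 \right)} = \left(40 + \left(2 \cdot 0 + 2 \cdot 8 + 2 \cdot 0^{2} + 2 \cdot 0 \cdot 8\right)\right) 4 \cdot 9 = \left(40 + \left(0 + 16 + 2 \cdot 0 + 0\right)\right) 36 = \left(40 + \left(0 + 16 + 0 + 0\right)\right) 36 = \left(40 + 16\right) 36 = 56 \cdot 36 = 2016$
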